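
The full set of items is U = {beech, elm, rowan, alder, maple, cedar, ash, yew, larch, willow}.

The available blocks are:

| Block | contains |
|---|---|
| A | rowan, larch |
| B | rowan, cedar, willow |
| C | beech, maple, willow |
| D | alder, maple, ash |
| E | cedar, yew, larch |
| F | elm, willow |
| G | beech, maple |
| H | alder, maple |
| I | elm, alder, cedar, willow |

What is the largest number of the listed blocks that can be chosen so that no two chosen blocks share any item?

E, F, H are pairwise disjoint (E={cedar,yew,larch}; F={elm,willow}; H={alder,maple}).
Every remaining block overlaps one of these, and no 4 of the listed blocks are pairwise disjoint, so 3 is the maximum.

3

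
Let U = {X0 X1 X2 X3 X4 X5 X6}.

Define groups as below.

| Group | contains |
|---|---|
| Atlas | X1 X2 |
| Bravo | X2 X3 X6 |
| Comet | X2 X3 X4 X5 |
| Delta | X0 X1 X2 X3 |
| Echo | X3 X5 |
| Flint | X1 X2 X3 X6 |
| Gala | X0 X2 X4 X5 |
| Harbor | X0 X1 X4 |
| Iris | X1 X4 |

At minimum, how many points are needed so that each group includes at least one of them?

H = {X1, X2, X3} meets every group (each contains at least one member of H), and |H| = 3.
No choice of 2 points meets every group, so 3 is the minimum.

3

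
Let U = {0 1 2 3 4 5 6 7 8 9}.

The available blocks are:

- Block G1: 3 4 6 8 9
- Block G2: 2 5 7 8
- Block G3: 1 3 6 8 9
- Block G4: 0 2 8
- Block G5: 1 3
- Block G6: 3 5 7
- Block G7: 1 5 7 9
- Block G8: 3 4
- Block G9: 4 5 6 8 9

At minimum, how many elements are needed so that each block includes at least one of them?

3

H = {3, 5, 8} meets every block (each contains at least one member of H), and |H| = 3.
The blocks G4, G7, G8 are pairwise disjoint, so any hitting set needs a separate element for each — at least 3. Hence 3 is optimal.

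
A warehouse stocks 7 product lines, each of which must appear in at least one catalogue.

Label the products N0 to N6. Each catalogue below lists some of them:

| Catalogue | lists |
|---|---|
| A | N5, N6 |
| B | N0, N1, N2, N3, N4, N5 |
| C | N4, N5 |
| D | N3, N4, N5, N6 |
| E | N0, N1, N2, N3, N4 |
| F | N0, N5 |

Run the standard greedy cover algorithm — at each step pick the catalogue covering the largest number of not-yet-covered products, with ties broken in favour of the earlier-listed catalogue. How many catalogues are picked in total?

2

Greedy: pick B (covers 6 new) → pick A (covers 1 new). Total picks: 2.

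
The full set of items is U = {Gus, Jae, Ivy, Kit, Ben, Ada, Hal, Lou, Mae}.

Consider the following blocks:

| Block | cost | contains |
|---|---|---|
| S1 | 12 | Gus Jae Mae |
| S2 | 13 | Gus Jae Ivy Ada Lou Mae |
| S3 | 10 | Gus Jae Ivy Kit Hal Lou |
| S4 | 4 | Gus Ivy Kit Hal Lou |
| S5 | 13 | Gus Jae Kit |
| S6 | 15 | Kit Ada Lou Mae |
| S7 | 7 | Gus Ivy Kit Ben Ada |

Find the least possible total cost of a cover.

S1, S4, S7 together cover every item (S1 ∪ S4 ∪ S7 = {Gus, Jae, Ivy, Kit, Ben, Ada, Hal, Lou, Mae}); total cost 12 + 4 + 7 = 23.
No covering selection has total cost below 23.

23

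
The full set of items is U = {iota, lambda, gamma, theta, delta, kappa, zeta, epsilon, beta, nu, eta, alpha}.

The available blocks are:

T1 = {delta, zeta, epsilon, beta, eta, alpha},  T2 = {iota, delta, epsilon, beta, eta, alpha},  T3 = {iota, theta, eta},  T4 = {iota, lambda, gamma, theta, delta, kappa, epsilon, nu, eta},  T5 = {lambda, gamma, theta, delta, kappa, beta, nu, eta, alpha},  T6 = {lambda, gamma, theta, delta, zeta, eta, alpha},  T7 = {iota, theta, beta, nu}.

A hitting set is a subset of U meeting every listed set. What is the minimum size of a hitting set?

The 2 items {theta, beta} hit every block.
No single item lies in every block, so at least 2 are needed and 2 is optimal.

2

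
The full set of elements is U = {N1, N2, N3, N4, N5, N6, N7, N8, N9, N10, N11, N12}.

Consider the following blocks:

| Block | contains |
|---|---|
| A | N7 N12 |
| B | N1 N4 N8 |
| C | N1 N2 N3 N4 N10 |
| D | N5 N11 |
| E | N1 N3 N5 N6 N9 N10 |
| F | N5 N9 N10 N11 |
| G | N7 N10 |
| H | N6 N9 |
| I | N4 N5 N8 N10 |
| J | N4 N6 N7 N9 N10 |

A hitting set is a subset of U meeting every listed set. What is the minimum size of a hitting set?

4

T = {N4, N5, N7, N9} meets every block (each contains at least one member of T), and |T| = 4.
The blocks A, B, D, H are pairwise disjoint, so any hitting set needs a separate element for each — at least 4. Hence 4 is optimal.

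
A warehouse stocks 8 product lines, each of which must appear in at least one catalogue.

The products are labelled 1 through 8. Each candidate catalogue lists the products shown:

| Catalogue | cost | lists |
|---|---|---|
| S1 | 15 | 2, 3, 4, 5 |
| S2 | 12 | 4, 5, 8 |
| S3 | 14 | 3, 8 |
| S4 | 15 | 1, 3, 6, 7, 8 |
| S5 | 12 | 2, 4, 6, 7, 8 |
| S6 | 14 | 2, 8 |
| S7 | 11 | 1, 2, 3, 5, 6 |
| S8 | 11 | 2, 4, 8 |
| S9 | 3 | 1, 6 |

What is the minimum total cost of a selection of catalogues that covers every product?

S5, S7 together cover every product (S5 ∪ S7 = {1, 2, 3, 4, 5, 6, 7, 8}); total cost 12 + 11 = 23.
The greedy pick S9, S5, S7 costs 26; no covering selection beats 23.

23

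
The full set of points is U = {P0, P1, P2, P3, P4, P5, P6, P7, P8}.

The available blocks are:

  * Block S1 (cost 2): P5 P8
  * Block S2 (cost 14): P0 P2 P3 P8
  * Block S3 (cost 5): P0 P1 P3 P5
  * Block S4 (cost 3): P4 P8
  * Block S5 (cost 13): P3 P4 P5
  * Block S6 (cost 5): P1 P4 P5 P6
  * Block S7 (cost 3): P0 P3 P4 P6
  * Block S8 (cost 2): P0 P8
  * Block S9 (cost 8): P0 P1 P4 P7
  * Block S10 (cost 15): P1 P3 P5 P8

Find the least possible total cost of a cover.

27

S1, S2, S7, S9 together cover every point (S1 ∪ S2 ∪ S7 ∪ S9 = {P0, P1, P2, P3, P4, P5, P6, P7, P8}); total cost 2 + 14 + 3 + 8 = 27.
No covering selection has total cost below 27.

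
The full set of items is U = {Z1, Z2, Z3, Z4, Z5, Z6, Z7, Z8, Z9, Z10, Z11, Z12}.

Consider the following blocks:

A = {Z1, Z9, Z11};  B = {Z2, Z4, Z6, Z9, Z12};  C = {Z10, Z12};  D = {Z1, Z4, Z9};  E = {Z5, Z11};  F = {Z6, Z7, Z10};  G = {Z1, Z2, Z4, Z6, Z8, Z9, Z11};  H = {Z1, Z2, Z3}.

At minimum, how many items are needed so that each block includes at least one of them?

The 4 items {Z1, Z2, Z10, Z11} hit every block.
No choice of 3 items meets every block, so 4 is the minimum.

4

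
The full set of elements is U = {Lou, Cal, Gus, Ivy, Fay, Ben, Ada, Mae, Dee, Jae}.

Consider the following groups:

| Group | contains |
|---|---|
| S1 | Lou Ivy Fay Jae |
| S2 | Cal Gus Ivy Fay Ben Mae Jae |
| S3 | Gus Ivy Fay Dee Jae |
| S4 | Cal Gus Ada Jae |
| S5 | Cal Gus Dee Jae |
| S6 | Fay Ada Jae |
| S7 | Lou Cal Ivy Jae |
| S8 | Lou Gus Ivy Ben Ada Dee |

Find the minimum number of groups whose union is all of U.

Take {S2, S8}. Their union is {Lou, Cal, Gus, Ivy, Fay, Ben, Ada, Mae, Dee, Jae}, which is all 10 elements.
No single group has all 10 elements (the largest, S2, has 7), so 2 is optimal.

2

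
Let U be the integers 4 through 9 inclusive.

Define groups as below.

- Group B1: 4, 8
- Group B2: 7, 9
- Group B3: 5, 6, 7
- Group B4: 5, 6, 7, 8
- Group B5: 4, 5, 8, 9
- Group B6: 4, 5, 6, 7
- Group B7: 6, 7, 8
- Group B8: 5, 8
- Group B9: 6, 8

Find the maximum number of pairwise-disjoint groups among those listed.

B1, B3 are pairwise disjoint (B1={4,8}; B3={5,6,7}).
Every remaining group overlaps one of these, and no 3 of the listed groups are pairwise disjoint, so 2 is the maximum.

2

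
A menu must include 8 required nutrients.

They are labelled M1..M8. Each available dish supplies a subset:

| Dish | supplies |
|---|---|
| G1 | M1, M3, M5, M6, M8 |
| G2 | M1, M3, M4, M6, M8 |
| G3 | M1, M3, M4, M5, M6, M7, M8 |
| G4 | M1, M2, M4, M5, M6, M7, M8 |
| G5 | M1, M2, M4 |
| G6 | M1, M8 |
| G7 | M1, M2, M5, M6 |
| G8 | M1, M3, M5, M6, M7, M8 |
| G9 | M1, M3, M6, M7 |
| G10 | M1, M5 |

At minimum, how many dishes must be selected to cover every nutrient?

2

G4 and G8 together: G4 ∪ G8 = {M1, M2, M3, M4, M5, M6, M7, M8} — every nutrient is covered.
No single dish has all 8 nutrients (the largest, G3, has 7), so 2 is optimal.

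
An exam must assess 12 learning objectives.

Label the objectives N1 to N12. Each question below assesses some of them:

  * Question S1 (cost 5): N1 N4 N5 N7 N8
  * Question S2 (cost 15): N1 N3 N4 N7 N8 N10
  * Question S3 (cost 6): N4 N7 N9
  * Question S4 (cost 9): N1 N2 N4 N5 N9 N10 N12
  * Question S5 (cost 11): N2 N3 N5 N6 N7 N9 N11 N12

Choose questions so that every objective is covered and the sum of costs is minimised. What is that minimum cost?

25

S1, S4, S5 together cover every objective (S1 ∪ S4 ∪ S5 = {N1, N2, N3, N4, N5, N6, N7, N8, N9, N10, N11, N12}); total cost 5 + 9 + 11 = 25.
No covering selection has total cost below 25.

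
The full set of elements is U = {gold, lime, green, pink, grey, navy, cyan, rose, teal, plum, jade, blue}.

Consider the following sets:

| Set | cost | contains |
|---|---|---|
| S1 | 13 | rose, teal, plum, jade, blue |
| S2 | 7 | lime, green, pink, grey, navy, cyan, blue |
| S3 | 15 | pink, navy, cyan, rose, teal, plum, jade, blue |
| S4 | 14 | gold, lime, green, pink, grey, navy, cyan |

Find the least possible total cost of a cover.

27

S1, S4 together cover every element (S1 ∪ S4 = {gold, lime, green, pink, grey, navy, cyan, rose, teal, plum, jade, blue}); total cost 13 + 14 = 27.
The greedy pick S2, S1, S4 costs 34; no covering selection beats 27.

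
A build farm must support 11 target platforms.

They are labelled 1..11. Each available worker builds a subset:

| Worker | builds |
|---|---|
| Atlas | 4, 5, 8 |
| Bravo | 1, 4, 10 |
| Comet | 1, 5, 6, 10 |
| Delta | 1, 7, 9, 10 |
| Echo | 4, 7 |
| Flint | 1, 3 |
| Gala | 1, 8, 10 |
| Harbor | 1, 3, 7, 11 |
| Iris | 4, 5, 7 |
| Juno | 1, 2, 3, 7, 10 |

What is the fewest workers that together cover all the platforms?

5

Atlas and Comet and Delta and Harbor and Juno together: Atlas ∪ Comet ∪ Delta ∪ Harbor ∪ Juno = {1, 2, 3, 4, 5, 6, 7, 8, 9, 10, 11} — every platform is covered.
No 4 of the 10 workers cover everything (all 210 combinations miss at least one platform), so 5 is optimal.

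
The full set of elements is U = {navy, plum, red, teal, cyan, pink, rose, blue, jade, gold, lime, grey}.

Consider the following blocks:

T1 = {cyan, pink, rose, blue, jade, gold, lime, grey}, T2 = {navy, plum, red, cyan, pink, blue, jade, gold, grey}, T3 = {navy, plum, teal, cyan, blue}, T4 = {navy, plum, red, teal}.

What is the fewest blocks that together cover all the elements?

2

T1 and T4 cover everything between them: the union {navy, plum, red, teal, cyan, pink, rose, blue, jade, gold, lime, grey} is all of U.
No single block has all 12 elements (the largest, T2, has 9), so 2 is optimal.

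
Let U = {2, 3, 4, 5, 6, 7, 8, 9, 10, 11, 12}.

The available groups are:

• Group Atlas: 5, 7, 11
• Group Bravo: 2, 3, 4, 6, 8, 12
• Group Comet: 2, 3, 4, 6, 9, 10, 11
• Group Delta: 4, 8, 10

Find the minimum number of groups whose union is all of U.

3

Atlas and Bravo and Comet together: Atlas ∪ Bravo ∪ Comet = {2, 3, 4, 5, 6, 7, 8, 9, 10, 11, 12} — every item is covered.
Only Atlas contains 5, so Atlas is forced; the remaining 8 items need at least 2 more groups (each remaining group adds at most 6) — so at least 3 groups are needed, and 3 is optimal.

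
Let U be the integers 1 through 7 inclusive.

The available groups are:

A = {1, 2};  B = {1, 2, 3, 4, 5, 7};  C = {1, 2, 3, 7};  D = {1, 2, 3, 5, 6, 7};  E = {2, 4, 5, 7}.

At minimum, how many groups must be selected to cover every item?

2

Take {B, D}. Their union is {1, 2, 3, 4, 5, 6, 7}, which is all 7 items.
No single group has all 7 items (the largest, B, has 6), so 2 is optimal.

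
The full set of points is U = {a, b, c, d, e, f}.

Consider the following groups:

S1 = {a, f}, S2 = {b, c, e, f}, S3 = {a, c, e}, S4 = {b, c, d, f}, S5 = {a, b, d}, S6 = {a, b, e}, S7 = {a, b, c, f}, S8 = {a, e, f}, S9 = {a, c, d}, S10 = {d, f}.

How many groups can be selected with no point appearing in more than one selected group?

2

S3, S10 are pairwise disjoint (S3={a,c,e}; S10={d,f}).
Every remaining group overlaps one of these, and no 3 of the listed groups are pairwise disjoint, so 2 is the maximum.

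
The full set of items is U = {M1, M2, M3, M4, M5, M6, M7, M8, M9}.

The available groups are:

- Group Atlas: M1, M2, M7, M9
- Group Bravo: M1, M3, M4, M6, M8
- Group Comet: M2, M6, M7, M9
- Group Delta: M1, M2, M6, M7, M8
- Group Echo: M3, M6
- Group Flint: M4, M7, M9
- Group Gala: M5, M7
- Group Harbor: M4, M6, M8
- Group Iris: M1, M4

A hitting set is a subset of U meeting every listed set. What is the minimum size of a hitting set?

The 3 items {M3, M4, M7} hit every group.
The groups Echo, Gala, Iris are pairwise disjoint, so any hitting set needs a separate item for each — at least 3. Hence 3 is optimal.

3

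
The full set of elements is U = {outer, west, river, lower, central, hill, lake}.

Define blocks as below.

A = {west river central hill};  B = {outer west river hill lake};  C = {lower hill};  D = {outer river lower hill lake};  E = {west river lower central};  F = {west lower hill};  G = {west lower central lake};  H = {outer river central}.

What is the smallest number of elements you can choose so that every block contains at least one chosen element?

T = {river, lower} meets every block (each contains at least one member of T), and |T| = 2.
The blocks F, H are pairwise disjoint, so any hitting set needs a separate element for each — at least 2. Hence 2 is optimal.

2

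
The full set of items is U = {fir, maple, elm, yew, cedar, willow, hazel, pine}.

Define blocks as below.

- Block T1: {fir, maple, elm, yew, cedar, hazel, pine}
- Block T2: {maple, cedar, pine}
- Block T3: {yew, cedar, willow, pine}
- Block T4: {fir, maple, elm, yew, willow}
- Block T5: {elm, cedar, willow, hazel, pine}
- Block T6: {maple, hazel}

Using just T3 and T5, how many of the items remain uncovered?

Union of T3, T5 = {elm, yew, cedar, willow, hazel, pine}.
Not covered: fir, maple — 2 items.

2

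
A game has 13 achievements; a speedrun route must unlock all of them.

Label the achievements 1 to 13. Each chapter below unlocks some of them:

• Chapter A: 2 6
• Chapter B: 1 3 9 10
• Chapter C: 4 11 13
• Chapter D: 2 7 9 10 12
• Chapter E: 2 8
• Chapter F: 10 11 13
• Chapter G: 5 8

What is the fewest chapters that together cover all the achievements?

Take {A, B, C, D, G}. Their union is {1, 2, 3, 4, 5, 6, 7, 8, 9, 10, 11, 12, 13}, which is all 13 achievements.
No 4 of the 7 chapters cover everything (all 35 combinations miss at least one achievement), so 5 is optimal.

5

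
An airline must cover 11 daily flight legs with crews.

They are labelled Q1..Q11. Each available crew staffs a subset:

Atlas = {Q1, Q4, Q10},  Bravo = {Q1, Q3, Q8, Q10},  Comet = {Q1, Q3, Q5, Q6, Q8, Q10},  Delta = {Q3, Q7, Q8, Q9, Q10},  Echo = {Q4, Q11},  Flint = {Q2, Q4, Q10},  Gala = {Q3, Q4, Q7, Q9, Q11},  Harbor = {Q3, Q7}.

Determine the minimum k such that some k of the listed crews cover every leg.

Take {Comet, Flint, Gala}. Their union is {Q1, Q2, Q3, Q4, Q5, Q6, Q7, Q8, Q9, Q10, Q11}, which is all 11 legs.
Only Flint contains Q2, so Flint is forced; the remaining 8 legs need at least 2 more crews (each remaining crew adds at most 5) — so at least 3 crews are needed, and 3 is optimal.

3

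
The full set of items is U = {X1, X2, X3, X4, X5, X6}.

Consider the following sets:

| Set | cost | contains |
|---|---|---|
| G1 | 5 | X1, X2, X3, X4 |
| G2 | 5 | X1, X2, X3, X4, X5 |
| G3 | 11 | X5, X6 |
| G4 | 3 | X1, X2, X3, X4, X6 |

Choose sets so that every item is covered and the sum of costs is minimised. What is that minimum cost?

G2, G4 together cover every item (G2 ∪ G4 = {X1, X2, X3, X4, X5, X6}); total cost 5 + 3 = 8.
No covering selection has total cost below 8.

8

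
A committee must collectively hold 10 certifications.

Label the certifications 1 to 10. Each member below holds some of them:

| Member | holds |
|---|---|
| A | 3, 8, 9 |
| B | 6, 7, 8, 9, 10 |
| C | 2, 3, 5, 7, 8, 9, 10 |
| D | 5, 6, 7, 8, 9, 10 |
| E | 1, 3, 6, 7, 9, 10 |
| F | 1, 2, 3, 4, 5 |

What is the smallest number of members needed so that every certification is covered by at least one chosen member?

2

D and F together: D ∪ F = {1, 2, 3, 4, 5, 6, 7, 8, 9, 10} — every certification is covered.
No single member has all 10 certifications (the largest, C, has 7), so 2 is optimal.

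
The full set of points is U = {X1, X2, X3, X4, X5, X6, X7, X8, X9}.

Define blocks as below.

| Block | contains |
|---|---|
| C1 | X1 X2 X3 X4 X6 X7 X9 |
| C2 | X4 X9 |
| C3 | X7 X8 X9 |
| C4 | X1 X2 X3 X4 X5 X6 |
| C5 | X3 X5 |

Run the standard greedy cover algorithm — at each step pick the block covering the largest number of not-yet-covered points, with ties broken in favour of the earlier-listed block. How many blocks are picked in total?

3

Greedy: pick C1 (covers 7 new) → pick C3 (covers 1 new) → pick C4 (covers 1 new). Total picks: 3.
(The true minimum cover uses only 2 blocks, so greedy is not optimal here.)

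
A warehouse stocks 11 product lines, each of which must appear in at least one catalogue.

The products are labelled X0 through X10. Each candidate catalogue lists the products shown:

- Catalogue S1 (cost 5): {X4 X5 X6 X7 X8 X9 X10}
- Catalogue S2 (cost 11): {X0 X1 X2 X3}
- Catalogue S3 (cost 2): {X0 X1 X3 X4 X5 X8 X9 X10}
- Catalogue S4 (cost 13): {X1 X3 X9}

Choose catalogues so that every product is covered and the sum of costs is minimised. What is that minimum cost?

S1, S2 together cover every product (S1 ∪ S2 = {X0, X1, X2, X3, X4, X5, X6, X7, X8, X9, X10}); total cost 5 + 11 = 16.
The greedy pick S3, S1, S2 costs 18; no covering selection beats 16.

16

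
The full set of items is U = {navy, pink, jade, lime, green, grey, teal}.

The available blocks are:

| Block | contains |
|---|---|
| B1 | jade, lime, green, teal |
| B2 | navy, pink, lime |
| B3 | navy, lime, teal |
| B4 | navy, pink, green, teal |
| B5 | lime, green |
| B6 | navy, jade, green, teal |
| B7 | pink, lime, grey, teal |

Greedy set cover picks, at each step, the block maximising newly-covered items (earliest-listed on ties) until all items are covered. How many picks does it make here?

3

Greedy: pick B1 (covers 4 new) → pick B2 (covers 2 new) → pick B7 (covers 1 new). Total picks: 3.
(The true minimum cover uses only 2 blocks, so greedy is not optimal here.)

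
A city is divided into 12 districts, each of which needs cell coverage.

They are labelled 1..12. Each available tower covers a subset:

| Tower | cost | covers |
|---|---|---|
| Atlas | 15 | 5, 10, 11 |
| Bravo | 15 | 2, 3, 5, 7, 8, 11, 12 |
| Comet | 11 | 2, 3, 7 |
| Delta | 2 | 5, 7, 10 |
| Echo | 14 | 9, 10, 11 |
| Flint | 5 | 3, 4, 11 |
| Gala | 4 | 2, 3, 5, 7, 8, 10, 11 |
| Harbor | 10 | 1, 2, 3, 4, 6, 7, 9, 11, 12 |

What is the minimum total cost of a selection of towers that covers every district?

Gala, Harbor together cover every district (Gala ∪ Harbor = {1, 2, 3, 4, 5, 6, 7, 8, 9, 10, 11, 12}); total cost 4 + 10 = 14.
No covering selection has total cost below 14.

14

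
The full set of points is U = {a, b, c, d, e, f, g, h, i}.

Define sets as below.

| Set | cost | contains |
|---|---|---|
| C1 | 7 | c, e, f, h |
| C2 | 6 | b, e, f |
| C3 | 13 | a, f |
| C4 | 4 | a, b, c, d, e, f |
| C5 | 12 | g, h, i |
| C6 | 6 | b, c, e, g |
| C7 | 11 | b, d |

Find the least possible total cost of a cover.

16

C4, C5 together cover every point (C4 ∪ C5 = {a, b, c, d, e, f, g, h, i}); total cost 4 + 12 = 16.
No covering selection has total cost below 16.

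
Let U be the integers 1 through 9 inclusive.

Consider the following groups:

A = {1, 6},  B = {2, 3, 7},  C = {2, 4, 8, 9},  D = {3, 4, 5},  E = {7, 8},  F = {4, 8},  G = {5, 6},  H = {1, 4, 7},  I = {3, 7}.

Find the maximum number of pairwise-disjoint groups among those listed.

A, C, I are pairwise disjoint (A={1,6}; C={2,4,8,9}; I={3,7}).
Every remaining group overlaps one of these, and no 4 of the listed groups are pairwise disjoint, so 3 is the maximum.

3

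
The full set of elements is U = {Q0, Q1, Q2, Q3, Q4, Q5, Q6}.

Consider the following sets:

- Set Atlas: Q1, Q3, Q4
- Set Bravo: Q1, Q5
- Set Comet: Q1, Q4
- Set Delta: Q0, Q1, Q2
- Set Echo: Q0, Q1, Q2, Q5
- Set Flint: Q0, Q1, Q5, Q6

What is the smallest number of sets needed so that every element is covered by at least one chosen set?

3

Atlas and Echo and Flint together: Atlas ∪ Echo ∪ Flint = {Q0, Q1, Q2, Q3, Q4, Q5, Q6} — every element is covered.
Only Atlas contains Q3, so Atlas is forced; the remaining 4 elements need at least 2 more sets (each remaining set adds at most 3) — so at least 3 sets are needed, and 3 is optimal.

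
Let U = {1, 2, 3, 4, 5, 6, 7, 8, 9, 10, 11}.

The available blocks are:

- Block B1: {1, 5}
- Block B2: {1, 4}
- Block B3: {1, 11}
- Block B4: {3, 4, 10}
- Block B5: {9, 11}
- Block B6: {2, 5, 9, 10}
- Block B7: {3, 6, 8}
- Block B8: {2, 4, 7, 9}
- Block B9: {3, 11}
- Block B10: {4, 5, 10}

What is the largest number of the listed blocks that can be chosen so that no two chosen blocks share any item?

B1, B8, B9 are pairwise disjoint (B1={1,5}; B8={2,4,7,9}; B9={3,11}).
Every remaining block overlaps one of these, and no 4 of the listed blocks are pairwise disjoint, so 3 is the maximum.

3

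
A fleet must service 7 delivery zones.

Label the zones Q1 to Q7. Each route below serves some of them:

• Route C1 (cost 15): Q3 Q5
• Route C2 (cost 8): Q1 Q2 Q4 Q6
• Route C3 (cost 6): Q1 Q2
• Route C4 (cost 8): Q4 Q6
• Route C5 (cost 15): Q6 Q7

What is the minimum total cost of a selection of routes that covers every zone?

38

C1, C2, C5 together cover every zone (C1 ∪ C2 ∪ C5 = {Q1, Q2, Q3, Q4, Q5, Q6, Q7}); total cost 15 + 8 + 15 = 38.
No covering selection has total cost below 38.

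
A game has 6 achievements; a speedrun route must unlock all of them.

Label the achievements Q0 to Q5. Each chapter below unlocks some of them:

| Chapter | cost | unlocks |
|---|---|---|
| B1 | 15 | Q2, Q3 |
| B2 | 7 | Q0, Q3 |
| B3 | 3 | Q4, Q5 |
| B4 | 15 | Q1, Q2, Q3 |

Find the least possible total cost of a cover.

B2, B3, B4 together cover every achievement (B2 ∪ B3 ∪ B4 = {Q0, Q1, Q2, Q3, Q4, Q5}); total cost 7 + 3 + 15 = 25.
No covering selection has total cost below 25.

25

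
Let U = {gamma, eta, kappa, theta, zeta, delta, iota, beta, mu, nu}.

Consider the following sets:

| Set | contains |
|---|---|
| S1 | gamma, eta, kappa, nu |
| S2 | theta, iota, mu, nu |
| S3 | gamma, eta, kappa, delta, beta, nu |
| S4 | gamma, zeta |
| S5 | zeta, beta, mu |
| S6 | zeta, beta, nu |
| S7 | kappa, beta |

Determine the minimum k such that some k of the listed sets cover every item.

S2, S3, and S6 cover everything between them: the union {gamma, eta, kappa, theta, zeta, delta, iota, beta, mu, nu} is all of U.
Only S2 contains theta, so S2 is forced; the remaining 6 items need at least 2 more sets (each remaining set adds at most 5) — so at least 3 sets are needed, and 3 is optimal.

3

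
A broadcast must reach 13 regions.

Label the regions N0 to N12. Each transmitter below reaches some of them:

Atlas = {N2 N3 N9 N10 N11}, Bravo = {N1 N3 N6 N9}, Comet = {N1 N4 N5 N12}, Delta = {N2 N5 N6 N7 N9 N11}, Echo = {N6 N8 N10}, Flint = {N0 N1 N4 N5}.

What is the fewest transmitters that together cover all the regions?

Atlas and Comet and Delta and Echo and Flint together: Atlas ∪ Comet ∪ Delta ∪ Echo ∪ Flint = {N0, N1, N2, N3, N4, N5, N6, N7, N8, N9, N10, N11, N12} — every region is covered.
No 4 of the 6 transmitters cover everything (all 15 combinations miss at least one region), so 5 is optimal.

5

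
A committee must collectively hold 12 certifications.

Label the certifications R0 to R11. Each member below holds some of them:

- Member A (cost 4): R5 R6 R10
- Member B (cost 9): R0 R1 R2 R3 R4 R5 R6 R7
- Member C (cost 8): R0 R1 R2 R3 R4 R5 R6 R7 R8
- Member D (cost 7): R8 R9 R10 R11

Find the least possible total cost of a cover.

C, D together cover every certification (C ∪ D = {R0, R1, R2, R3, R4, R5, R6, R7, R8, R9, R10, R11}); total cost 8 + 7 = 15.
No covering selection has total cost below 15.

15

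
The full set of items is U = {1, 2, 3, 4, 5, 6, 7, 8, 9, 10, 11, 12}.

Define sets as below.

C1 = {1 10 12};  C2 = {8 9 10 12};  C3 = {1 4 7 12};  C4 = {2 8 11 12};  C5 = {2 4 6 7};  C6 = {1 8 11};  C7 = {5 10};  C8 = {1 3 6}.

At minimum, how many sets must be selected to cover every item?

C2 and C3 and C4 and C7 and C8 together: C2 ∪ C3 ∪ C4 ∪ C7 ∪ C8 = {1, 2, 3, 4, 5, 6, 7, 8, 9, 10, 11, 12} — every item is covered.
No 4 of the 8 sets cover everything (all 70 combinations miss at least one item), so 5 is optimal.

5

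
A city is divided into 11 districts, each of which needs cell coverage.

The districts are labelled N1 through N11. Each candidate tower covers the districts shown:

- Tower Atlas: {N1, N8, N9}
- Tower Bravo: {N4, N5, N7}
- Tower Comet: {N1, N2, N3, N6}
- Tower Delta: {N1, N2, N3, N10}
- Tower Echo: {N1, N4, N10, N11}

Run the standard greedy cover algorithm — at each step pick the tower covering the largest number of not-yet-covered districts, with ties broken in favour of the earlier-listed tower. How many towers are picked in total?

Greedy: pick Comet (covers 4 new) → pick Bravo (covers 3 new) → pick Atlas (covers 2 new) → pick Echo (covers 2 new). Total picks: 4.

4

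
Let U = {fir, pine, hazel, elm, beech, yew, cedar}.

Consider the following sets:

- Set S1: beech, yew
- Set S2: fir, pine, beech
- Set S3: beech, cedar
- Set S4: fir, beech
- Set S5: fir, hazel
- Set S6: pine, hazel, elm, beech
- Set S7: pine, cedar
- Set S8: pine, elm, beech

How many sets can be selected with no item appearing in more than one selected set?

3

S1, S5, S7 are pairwise disjoint (S1={beech,yew}; S5={fir,hazel}; S7={pine,cedar}).
Every remaining set overlaps one of these, and no 4 of the listed sets are pairwise disjoint, so 3 is the maximum.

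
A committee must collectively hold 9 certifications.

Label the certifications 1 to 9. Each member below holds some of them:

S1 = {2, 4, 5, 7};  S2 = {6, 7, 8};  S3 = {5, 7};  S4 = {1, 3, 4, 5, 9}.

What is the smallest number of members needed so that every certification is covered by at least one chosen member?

3

Take {S1, S2, S4}. Their union is {1, 2, 3, 4, 5, 6, 7, 8, 9}, which is all 9 certifications.
Only S4 contains 1, so S4 is forced; the remaining 4 certifications need at least 2 more members (each remaining member adds at most 3) — so at least 3 members are needed, and 3 is optimal.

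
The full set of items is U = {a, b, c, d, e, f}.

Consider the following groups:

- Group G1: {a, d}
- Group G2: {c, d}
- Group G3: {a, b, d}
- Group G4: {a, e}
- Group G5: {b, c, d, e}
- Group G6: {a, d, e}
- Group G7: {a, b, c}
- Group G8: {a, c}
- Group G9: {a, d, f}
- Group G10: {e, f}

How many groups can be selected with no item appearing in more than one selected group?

G3, G10 are pairwise disjoint (G3={a,b,d}; G10={e,f}).
Every remaining group overlaps one of these, and no 3 of the listed groups are pairwise disjoint, so 2 is the maximum.

2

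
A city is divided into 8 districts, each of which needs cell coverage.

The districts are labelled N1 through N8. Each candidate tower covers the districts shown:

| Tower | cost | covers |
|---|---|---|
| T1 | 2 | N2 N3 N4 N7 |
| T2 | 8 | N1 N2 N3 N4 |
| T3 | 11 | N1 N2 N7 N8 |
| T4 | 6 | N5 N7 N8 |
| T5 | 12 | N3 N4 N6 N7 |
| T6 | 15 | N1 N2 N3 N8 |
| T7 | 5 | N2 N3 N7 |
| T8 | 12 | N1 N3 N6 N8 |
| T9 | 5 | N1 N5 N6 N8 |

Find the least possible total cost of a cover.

7

T1, T9 together cover every district (T1 ∪ T9 = {N1, N2, N3, N4, N5, N6, N7, N8}); total cost 2 + 5 = 7.
No covering selection has total cost below 7.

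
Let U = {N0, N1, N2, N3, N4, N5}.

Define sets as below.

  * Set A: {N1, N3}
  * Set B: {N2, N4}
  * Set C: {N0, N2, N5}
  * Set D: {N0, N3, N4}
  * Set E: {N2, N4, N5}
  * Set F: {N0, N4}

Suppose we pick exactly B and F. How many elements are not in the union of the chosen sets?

Union of B, F = {N0, N2, N4}.
Not covered: N1, N3, N5 — 3 elements.

3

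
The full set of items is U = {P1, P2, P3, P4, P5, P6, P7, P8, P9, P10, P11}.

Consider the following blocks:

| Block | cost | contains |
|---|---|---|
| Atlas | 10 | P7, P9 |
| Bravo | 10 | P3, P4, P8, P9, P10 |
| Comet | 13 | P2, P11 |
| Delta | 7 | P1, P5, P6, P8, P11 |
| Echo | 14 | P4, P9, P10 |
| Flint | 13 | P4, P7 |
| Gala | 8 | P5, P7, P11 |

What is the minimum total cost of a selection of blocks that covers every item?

Bravo, Comet, Delta, Gala together cover every item (Bravo ∪ Comet ∪ Delta ∪ Gala = {P1, P2, P3, P4, P5, P6, P7, P8, P9, P10, P11}); total cost 10 + 13 + 7 + 8 = 38.
No covering selection has total cost below 38.

38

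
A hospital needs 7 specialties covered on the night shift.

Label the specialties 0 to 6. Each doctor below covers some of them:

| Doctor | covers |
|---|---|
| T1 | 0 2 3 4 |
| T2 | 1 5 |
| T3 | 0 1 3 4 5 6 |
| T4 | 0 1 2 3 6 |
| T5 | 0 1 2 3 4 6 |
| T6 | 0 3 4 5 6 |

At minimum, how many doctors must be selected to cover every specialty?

T5 and T6 together: T5 ∪ T6 = {0, 1, 2, 3, 4, 5, 6} — every specialty is covered.
No single doctor has all 7 specialties (the largest, T3, has 6), so 2 is optimal.

2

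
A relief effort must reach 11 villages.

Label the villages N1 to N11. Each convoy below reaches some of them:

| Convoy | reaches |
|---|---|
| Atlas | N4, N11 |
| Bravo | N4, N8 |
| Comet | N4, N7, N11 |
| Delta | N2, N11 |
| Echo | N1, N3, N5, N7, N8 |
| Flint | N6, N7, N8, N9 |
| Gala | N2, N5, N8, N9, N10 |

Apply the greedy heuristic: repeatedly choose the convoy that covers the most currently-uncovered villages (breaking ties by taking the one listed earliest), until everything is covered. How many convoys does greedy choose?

Greedy: pick Echo (covers 5 new) → pick Gala (covers 3 new) → pick Atlas (covers 2 new) → pick Flint (covers 1 new). Total picks: 4.

4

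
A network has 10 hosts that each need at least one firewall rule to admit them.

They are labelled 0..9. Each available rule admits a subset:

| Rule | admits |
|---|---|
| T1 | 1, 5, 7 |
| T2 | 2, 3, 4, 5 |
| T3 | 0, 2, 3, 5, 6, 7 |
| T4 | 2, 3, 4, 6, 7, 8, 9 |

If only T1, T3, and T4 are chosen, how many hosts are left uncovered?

Union of T1, T3, T4 = {0, 1, 2, 3, 4, 5, 6, 7, 8, 9} — that's every host, so 0 are uncovered.

0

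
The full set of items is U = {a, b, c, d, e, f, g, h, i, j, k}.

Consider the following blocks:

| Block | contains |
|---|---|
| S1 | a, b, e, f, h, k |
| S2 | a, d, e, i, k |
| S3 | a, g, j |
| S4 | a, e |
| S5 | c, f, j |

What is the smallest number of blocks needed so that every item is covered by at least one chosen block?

4

Take {S1, S2, S3, S5}. Their union is {a, b, c, d, e, f, g, h, i, j, k}, which is all 11 items.
Only S1 contains b, so S1 is forced; the remaining 5 items need at least 3 more blocks (each remaining block adds at most 2) — so at least 4 blocks are needed, and 4 is optimal.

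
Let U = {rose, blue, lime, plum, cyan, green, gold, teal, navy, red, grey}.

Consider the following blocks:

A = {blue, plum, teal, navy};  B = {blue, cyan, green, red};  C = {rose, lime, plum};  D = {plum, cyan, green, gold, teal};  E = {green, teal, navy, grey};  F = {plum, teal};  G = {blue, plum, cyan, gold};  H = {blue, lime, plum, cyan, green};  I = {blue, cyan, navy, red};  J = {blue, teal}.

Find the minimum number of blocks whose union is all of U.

4

Take {C, E, G, I}. Their union is {rose, blue, lime, plum, cyan, green, gold, teal, navy, red, grey}, which is all 11 items.
No 3 of the 10 blocks cover everything (all 120 combinations miss at least one item), so 4 is optimal.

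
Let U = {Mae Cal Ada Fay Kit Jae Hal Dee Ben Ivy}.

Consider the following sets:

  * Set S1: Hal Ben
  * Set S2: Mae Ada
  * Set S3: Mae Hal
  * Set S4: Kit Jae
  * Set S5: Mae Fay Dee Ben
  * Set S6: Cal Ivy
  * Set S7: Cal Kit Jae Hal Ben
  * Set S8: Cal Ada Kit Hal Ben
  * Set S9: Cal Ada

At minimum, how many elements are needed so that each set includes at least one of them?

4

The 4 elements {Mae, Cal, Jae, Ben} hit every set.
The sets S1, S2, S4, S6 are pairwise disjoint, so any hitting set needs a separate element for each — at least 4. Hence 4 is optimal.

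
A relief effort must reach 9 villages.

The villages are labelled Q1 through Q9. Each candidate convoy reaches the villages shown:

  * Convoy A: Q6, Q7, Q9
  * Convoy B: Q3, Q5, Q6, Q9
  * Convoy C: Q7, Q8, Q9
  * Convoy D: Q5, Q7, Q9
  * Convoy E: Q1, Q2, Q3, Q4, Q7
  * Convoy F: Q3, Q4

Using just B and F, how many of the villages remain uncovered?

4

Union of B, F = {Q3, Q4, Q5, Q6, Q9}.
Not covered: Q1, Q2, Q7, Q8 — 4 villages.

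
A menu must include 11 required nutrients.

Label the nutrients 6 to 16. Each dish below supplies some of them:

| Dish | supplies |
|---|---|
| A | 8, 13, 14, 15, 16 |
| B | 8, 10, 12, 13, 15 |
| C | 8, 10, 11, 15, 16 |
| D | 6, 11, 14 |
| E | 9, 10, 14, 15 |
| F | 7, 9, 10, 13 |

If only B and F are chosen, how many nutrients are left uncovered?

4

Union of B, F = {7, 8, 9, 10, 12, 13, 15}.
Not covered: 6, 11, 14, 16 — 4 nutrients.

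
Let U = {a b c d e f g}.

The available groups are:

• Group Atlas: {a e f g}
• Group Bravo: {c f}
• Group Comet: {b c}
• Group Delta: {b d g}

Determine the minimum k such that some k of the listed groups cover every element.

Take {Atlas, Comet, Delta}. Their union is {a, b, c, d, e, f, g}, which is all 7 elements.
Only Atlas contains a, so Atlas is forced; the remaining 3 elements need at least 2 more groups (each remaining group adds at most 2) — so at least 3 groups are needed, and 3 is optimal.

3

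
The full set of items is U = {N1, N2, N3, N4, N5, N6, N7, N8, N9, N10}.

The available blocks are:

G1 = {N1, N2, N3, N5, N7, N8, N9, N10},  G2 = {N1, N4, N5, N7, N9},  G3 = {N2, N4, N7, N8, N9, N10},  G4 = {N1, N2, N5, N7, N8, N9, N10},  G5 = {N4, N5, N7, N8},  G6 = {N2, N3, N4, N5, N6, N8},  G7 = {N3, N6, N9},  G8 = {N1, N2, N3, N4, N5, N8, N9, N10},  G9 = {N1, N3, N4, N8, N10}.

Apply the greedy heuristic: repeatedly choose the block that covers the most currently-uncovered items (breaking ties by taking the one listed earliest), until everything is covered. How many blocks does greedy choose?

Greedy: pick G1 (covers 8 new) → pick G6 (covers 2 new). Total picks: 2.

2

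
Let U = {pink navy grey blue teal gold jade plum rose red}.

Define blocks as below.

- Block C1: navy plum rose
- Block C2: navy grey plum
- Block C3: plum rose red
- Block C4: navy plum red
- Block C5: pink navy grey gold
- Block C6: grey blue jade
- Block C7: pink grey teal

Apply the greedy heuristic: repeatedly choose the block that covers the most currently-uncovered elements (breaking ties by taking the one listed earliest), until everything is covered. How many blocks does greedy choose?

Greedy: pick C5 (covers 4 new) → pick C3 (covers 3 new) → pick C6 (covers 2 new) → pick C7 (covers 1 new). Total picks: 4.

4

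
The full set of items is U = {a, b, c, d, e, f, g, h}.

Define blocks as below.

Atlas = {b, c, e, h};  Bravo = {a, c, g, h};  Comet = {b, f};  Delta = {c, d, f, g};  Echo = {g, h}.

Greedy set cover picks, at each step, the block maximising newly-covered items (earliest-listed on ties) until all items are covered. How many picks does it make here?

Greedy: pick Atlas (covers 4 new) → pick Delta (covers 3 new) → pick Bravo (covers 1 new). Total picks: 3.

3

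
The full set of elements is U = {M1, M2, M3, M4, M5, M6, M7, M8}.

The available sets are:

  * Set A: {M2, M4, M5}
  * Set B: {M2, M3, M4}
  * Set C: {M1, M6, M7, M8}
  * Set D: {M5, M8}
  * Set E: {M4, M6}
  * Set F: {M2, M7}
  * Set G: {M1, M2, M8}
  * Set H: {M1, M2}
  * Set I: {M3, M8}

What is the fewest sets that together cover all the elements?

3

B and C and D together: B ∪ C ∪ D = {M1, M2, M3, M4, M5, M6, M7, M8} — every element is covered.
No 2 of the 9 sets cover everything (all 36 combinations miss at least one element), so 3 is optimal.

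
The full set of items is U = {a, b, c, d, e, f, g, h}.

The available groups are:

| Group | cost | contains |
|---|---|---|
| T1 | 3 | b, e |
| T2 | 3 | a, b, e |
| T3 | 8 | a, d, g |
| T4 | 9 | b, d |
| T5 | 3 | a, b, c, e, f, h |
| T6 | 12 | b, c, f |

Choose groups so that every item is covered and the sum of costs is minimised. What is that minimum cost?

11

T3, T5 together cover every item (T3 ∪ T5 = {a, b, c, d, e, f, g, h}); total cost 8 + 3 = 11.
No covering selection has total cost below 11.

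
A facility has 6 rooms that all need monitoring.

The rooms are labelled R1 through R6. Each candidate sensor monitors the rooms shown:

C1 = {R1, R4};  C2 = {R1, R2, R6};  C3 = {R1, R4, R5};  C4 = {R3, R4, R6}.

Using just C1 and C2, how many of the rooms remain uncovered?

2

Union of C1, C2 = {R1, R2, R4, R6}.
Not covered: R3, R5 — 2 rooms.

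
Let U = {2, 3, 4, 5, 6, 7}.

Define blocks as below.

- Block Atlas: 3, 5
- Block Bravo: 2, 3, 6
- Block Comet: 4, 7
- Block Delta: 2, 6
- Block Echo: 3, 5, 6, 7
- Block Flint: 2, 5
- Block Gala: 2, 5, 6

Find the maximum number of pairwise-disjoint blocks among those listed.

3

Atlas, Comet, Delta are pairwise disjoint (Atlas={3,5}; Comet={4,7}; Delta={2,6}).
Every remaining block overlaps one of these, and no 4 of the listed blocks are pairwise disjoint, so 3 is the maximum.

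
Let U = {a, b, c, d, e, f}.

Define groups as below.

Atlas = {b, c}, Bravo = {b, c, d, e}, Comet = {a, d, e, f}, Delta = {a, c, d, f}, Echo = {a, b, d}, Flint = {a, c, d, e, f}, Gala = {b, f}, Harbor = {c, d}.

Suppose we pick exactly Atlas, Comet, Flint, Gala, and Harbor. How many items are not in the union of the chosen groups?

0

Union of Atlas, Comet, Flint, Gala, Harbor = {a, b, c, d, e, f} — that's every item, so 0 are uncovered.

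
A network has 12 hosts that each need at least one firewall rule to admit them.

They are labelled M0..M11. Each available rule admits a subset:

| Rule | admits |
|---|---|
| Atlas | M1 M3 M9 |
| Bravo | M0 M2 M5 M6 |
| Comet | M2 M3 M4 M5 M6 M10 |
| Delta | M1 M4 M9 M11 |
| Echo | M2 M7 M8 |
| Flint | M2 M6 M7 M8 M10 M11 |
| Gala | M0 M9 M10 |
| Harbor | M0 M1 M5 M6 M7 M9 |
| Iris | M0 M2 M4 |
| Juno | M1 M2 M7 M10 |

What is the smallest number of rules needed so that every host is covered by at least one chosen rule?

Take {Comet, Flint, Harbor}. Their union is {M0, M1, M2, M3, M4, M5, M6, M7, M8, M9, M10, M11}, which is all 12 hosts.
No 2 of the 10 rules cover everything (all 45 combinations miss at least one host), so 3 is optimal.

3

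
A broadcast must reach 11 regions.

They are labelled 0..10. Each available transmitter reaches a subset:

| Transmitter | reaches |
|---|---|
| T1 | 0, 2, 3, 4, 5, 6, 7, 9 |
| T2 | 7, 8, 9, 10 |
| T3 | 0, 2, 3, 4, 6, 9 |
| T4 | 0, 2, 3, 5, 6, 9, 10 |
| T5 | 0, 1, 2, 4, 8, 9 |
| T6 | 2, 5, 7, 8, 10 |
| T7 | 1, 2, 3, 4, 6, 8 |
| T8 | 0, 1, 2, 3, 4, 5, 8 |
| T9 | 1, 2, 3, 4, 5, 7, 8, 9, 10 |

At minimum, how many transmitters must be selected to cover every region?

T3 and T9 together: T3 ∪ T9 = {0, 1, 2, 3, 4, 5, 6, 7, 8, 9, 10} — every region is covered.
No single transmitter has all 11 regions (the largest, T9, has 9), so 2 is optimal.

2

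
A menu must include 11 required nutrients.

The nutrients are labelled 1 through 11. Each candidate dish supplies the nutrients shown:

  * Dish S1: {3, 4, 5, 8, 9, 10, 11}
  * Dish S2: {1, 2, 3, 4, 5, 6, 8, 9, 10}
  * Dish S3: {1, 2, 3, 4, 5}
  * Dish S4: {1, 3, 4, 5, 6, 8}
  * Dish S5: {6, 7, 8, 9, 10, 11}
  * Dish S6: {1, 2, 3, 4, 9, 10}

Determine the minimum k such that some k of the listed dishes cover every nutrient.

2

Take {S2, S5}. Their union is {1, 2, 3, 4, 5, 6, 7, 8, 9, 10, 11}, which is all 11 nutrients.
No single dish has all 11 nutrients (the largest, S2, has 9), so 2 is optimal.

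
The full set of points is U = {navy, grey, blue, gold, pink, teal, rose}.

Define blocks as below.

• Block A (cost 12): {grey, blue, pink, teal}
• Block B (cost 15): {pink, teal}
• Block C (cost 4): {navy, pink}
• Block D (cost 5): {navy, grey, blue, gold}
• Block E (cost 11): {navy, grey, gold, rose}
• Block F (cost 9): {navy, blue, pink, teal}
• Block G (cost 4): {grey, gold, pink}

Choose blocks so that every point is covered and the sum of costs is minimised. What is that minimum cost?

E, F together cover every point (E ∪ F = {navy, grey, blue, gold, pink, teal, rose}); total cost 11 + 9 = 20.
The greedy pick D, C, F, E costs 29; no covering selection beats 20.

20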